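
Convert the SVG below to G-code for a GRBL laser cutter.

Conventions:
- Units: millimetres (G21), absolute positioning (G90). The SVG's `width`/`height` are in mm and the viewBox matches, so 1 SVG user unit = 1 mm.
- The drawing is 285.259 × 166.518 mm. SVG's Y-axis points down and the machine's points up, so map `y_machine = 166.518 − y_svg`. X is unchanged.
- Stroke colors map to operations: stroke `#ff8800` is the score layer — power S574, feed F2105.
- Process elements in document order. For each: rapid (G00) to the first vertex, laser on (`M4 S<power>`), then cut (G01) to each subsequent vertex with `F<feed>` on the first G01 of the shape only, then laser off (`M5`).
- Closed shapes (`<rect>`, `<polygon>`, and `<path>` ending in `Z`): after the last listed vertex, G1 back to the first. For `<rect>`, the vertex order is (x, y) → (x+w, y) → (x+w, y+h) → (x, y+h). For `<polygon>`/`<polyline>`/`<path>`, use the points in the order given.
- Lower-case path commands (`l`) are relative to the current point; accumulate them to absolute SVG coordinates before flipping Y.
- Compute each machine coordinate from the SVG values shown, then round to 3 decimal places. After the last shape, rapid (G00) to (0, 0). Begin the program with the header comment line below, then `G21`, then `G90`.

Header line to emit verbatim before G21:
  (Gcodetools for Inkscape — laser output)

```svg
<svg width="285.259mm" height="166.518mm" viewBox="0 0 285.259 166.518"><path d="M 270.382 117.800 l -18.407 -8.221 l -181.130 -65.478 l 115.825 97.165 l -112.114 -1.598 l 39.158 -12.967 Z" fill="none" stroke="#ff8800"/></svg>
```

(Gcodetools for Inkscape — laser output)
G21
G90
G00 X270.382 Y48.718
M4 S574
G01 X251.975 Y56.939 F2105
G01 X70.845 Y122.417
G01 X186.670 Y25.252
G01 X74.556 Y26.850
G01 X113.714 Y39.817
G01 X270.382 Y48.718
M5
G00 X0.000 Y0.000

1 u = 1 mm; y_m = 166.518 − y.

[1] `<path>` closed polygon, #ff8800→score S574 F2105: (270.382,48.718) → (251.975,56.939) → (70.845,122.417) → (186.670,25.252) → (74.556,26.850) → (113.714,39.817) → (270.382,48.718) (closed)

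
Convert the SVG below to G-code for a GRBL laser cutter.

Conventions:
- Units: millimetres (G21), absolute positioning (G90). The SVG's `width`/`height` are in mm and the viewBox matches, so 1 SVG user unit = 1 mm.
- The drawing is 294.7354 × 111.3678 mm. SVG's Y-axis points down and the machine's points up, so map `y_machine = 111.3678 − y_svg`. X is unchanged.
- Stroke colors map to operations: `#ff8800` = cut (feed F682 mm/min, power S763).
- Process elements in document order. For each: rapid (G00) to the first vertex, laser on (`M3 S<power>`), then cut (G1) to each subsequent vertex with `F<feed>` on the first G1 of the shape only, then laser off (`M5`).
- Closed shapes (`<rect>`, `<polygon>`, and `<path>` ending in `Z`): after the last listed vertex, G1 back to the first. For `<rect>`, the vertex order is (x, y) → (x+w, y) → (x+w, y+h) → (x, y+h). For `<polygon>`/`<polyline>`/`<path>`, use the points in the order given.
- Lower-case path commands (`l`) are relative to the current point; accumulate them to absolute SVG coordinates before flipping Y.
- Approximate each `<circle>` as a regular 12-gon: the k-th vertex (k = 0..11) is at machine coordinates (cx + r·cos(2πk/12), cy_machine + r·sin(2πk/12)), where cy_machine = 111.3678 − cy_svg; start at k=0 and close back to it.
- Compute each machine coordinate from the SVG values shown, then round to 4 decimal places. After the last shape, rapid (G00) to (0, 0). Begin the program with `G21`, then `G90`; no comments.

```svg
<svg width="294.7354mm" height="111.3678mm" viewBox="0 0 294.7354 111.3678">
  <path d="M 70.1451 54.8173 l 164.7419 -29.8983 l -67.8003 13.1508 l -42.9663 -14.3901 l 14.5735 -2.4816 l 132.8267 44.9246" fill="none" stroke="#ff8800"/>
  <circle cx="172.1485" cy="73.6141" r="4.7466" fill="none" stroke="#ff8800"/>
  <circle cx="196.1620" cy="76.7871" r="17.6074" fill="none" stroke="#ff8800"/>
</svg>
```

G21
G90
G00 X70.1451 Y56.5505
M3 S763
G1 X234.8870 Y86.4488 F682
G1 X167.0867 Y73.2980
G1 X124.1204 Y87.6881
G1 X138.6939 Y90.1697
G1 X271.5206 Y45.2451
M5
G00 X176.8951 Y37.7537
M3 S763
G1 X176.2592 Y40.1270 F682
G1 X174.5218 Y41.8644
G1 X172.1485 Y42.5003
G1 X169.7752 Y41.8644
G1 X168.0378 Y40.1270
G1 X167.4019 Y37.7537
G1 X168.0378 Y35.3804
G1 X169.7752 Y33.6430
G1 X172.1485 Y33.0071
G1 X174.5218 Y33.6430
G1 X176.2592 Y35.3804
G1 X176.8951 Y37.7537
M5
G00 X213.7694 Y34.5807
M3 S763
G1 X211.4105 Y43.3844 F682
G1 X204.9657 Y49.8292
G1 X196.1620 Y52.1881
G1 X187.3583 Y49.8292
G1 X180.9135 Y43.3844
G1 X178.5546 Y34.5807
G1 X180.9135 Y25.7770
G1 X187.3583 Y19.3322
G1 X196.1620 Y16.9733
G1 X204.9657 Y19.3322
G1 X211.4105 Y25.7770
G1 X213.7694 Y34.5807
M5
G00 X0.0000 Y0.0000

Since the viewBox matches the mm dimensions, user units are millimetres directly. The only transform is the Y-flip y_m = 111.3678 − y_svg.

Shape 1 is a open polyline drawn with `<path>`. Its stroke #ff8800 means cut at S763, F682. After flipping Y the toolpath is (70.1451,56.5505) → (234.8870,86.4488) → (167.0867,73.2980) → (124.1204,87.6881) → (138.6939,90.1697) → (271.5206,45.2451).

Shape 2 is a circle drawn with `<circle>`. Its stroke #ff8800 means cut at S763, F682. After flipping Y the toolpath is (176.8951,37.7537) → (176.2592,40.1270) → (174.5218,41.8644) → (172.1485,42.5003) → (169.7752,41.8644) → (168.0378,40.1270) → (167.4019,37.7537) → (168.0378,35.3804) → (169.7752,33.6430) → (172.1485,33.0071) → (174.5218,33.6430) → (176.2592,35.3804) → (176.8951,37.7537), returning to the start.

Shape 3 is a circle drawn with `<circle>`. Its stroke #ff8800 means cut at S763, F682. After flipping Y the toolpath is (213.7694,34.5807) → (211.4105,43.3844) → (204.9657,49.8292) → (196.1620,52.1881) → (187.3583,49.8292) → (180.9135,43.3844) → (178.5546,34.5807) → (180.9135,25.7770) → (187.3583,19.3322) → (196.1620,16.9733) → (204.9657,19.3322) → (211.4105,25.7770) → (213.7694,34.5807), returning to the start.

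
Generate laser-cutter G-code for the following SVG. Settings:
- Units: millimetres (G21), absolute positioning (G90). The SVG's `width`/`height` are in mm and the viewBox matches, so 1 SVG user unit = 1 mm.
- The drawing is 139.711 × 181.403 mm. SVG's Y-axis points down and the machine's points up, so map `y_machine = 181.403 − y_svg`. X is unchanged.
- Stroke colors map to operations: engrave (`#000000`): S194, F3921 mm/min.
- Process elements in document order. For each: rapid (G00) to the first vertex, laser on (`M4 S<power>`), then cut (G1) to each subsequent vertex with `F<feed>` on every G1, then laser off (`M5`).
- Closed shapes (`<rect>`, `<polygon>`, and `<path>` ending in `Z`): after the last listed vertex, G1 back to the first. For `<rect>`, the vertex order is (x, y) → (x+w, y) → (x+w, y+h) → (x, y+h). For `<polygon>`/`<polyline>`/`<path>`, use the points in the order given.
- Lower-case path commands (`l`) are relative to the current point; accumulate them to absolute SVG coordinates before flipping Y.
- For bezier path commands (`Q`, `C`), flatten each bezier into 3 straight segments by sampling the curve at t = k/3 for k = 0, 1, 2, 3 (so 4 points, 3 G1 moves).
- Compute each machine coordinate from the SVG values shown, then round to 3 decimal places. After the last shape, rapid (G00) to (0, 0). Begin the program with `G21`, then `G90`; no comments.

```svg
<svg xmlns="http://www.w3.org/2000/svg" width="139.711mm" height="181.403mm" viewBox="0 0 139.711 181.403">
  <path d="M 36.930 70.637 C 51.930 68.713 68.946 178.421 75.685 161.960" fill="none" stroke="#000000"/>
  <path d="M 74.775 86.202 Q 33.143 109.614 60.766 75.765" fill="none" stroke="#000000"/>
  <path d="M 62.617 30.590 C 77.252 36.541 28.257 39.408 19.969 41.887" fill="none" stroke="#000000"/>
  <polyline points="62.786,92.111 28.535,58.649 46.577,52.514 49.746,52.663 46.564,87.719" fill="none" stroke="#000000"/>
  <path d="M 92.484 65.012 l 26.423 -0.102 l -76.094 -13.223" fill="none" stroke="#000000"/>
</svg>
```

Since the viewBox matches the mm dimensions, user units are millimetres directly. The only transform is the Y-flip y_m = 181.403 − y_svg.

Shape 1 is a cubic bezier drawn with `<path>`. Its stroke #000000 means engrave at S194, F3921. After flipping Y the toolpath is (36.930,110.766) → (52.147,84.287) → (65.976,36.231) → (75.685,19.443).

Shape 2 is a quadratic bezier drawn with `<path>`. Its stroke #000000 means engrave at S194, F3921. After flipping Y the toolpath is (74.775,95.201) → (54.715,85.955) → (50.046,89.434) → (60.766,105.638).

Shape 3 is a cubic bezier drawn with `<path>`. Its stroke #000000 means engrave at S194, F3921. After flipping Y the toolpath is (62.617,150.813) → (59.906,145.790) → (37.962,142.224) → (19.969,139.516).

Shape 4 is a open polyline drawn with `<polyline>`. Its stroke #000000 means engrave at S194, F3921. After flipping Y the toolpath is (62.786,89.292) → (28.535,122.754) → (46.577,128.889) → (49.746,128.740) → (46.564,93.684).

Shape 5 is a open polyline drawn with `<path>`. Its stroke #000000 means engrave at S194, F3921. After flipping Y the toolpath is (92.484,116.391) → (118.907,116.493) → (42.813,129.716).

G21
G90
G00 X36.930 Y110.766
M4 S194
G1 X52.147 Y84.287 F3921
G1 X65.976 Y36.231 F3921
G1 X75.685 Y19.443 F3921
M5
G00 X74.775 Y95.201
M4 S194
G1 X54.715 Y85.955 F3921
G1 X50.046 Y89.434 F3921
G1 X60.766 Y105.638 F3921
M5
G00 X62.617 Y150.813
M4 S194
G1 X59.906 Y145.790 F3921
G1 X37.962 Y142.224 F3921
G1 X19.969 Y139.516 F3921
M5
G00 X62.786 Y89.292
M4 S194
G1 X28.535 Y122.754 F3921
G1 X46.577 Y128.889 F3921
G1 X49.746 Y128.740 F3921
G1 X46.564 Y93.684 F3921
M5
G00 X92.484 Y116.391
M4 S194
G1 X118.907 Y116.493 F3921
G1 X42.813 Y129.716 F3921
M5
G00 X0.000 Y0.000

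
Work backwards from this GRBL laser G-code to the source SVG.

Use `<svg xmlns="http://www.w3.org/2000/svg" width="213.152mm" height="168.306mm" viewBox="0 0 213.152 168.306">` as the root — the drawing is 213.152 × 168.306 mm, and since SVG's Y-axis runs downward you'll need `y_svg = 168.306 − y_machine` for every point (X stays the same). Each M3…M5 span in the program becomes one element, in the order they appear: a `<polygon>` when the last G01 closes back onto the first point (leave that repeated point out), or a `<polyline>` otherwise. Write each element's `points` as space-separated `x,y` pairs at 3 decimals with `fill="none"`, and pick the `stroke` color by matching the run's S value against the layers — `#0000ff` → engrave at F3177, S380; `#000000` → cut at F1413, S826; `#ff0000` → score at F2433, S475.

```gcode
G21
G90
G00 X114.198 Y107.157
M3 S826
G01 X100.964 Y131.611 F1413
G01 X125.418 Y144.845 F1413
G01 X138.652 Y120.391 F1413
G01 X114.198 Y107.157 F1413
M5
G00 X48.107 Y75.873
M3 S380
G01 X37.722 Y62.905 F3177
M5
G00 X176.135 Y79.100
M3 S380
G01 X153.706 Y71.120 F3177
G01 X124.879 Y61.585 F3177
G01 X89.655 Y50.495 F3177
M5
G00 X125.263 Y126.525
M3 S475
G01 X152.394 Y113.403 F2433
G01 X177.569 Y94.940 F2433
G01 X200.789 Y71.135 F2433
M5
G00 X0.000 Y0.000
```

y_svg = 168.306 − y_m.

[1] S826→`#000000` (cut); closed run; points: 114.198,61.149 100.964,36.695 125.418,23.461 138.652,47.915

[2] S380→`#0000ff` (engrave); open run; points: 48.107,92.433 37.722,105.401

[3] S380→`#0000ff` (engrave); open run; points: 176.135,89.206 153.706,97.186 124.879,106.721 89.655,117.811

[4] S475→`#ff0000` (score); open run; points: 125.263,41.781 152.394,54.903 177.569,73.366 200.789,97.171

<svg xmlns="http://www.w3.org/2000/svg" width="213.152mm" height="168.306mm" viewBox="0 0 213.152 168.306">
  <polygon points="114.198,61.149 100.964,36.695 125.418,23.461 138.652,47.915" fill="none" stroke="#000000"/>
  <polyline points="48.107,92.433 37.722,105.401" fill="none" stroke="#0000ff"/>
  <polyline points="176.135,89.206 153.706,97.186 124.879,106.721 89.655,117.811" fill="none" stroke="#0000ff"/>
  <polyline points="125.263,41.781 152.394,54.903 177.569,73.366 200.789,97.171" fill="none" stroke="#ff0000"/>
</svg>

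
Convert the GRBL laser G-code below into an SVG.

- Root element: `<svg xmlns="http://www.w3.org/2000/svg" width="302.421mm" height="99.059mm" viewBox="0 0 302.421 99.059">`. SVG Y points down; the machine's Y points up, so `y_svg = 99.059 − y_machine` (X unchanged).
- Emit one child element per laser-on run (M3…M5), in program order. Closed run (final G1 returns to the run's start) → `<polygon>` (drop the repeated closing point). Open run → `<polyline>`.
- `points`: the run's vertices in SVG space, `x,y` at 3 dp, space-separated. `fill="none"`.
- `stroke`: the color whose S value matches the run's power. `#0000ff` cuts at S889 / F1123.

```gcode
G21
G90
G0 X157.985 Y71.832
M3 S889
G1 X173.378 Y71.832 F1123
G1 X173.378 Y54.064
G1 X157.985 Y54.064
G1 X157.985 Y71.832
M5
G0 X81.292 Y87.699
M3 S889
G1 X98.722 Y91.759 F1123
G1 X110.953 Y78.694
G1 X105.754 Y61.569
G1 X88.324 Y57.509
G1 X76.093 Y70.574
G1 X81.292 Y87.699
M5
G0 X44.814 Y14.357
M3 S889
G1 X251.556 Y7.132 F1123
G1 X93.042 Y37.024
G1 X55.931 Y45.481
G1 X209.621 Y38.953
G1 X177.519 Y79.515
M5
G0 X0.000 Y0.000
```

Each laser-on run becomes one SVG element. Flip Y back into SVG space with y_svg = 99.059 − y_machine. Every run uses S889, so all elements get stroke `#0000ff` (cut).

Run 1: The run returns to its start, so emit a `<polygon>` with points (Y-flipped): 157.985,27.227 173.378,27.227 173.378,44.995 157.985,44.995.

Run 2: The run returns to its start, so emit a `<polygon>` with points (Y-flipped): 81.292,11.360 98.722,7.300 110.953,20.365 105.754,37.490 88.324,41.550 76.093,28.485.

Run 3: The run is open, so emit a `<polyline>` with points (Y-flipped): 44.814,84.702 251.556,91.927 93.042,62.035 55.931,53.578 209.621,60.106 177.519,19.544.

<svg xmlns="http://www.w3.org/2000/svg" width="302.421mm" height="99.059mm" viewBox="0 0 302.421 99.059">
  <polygon points="157.985,27.227 173.378,27.227 173.378,44.995 157.985,44.995" fill="none" stroke="#0000ff"/>
  <polygon points="81.292,11.360 98.722,7.300 110.953,20.365 105.754,37.490 88.324,41.550 76.093,28.485" fill="none" stroke="#0000ff"/>
  <polyline points="44.814,84.702 251.556,91.927 93.042,62.035 55.931,53.578 209.621,60.106 177.519,19.544" fill="none" stroke="#0000ff"/>
</svg>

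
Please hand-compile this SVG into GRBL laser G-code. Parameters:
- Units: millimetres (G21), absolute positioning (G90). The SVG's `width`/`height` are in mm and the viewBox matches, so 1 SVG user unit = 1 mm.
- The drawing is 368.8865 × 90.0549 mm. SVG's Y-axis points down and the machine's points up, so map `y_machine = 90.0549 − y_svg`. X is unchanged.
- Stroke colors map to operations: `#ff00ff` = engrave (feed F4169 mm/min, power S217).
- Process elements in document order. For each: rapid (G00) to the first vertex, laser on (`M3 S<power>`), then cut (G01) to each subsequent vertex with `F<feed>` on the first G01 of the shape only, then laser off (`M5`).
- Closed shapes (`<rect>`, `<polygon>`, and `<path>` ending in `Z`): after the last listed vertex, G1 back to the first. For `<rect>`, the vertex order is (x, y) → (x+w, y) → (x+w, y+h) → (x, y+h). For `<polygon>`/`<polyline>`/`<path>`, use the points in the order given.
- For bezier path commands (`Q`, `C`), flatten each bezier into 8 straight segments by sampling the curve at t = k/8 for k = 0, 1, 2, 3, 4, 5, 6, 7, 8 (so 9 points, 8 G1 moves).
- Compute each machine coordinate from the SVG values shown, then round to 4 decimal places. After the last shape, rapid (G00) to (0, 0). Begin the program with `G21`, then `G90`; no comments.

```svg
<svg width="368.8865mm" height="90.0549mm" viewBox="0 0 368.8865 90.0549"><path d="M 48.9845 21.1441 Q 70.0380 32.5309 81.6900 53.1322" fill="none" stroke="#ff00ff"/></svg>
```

G21
G90
G00 X48.9845 Y68.9108
M3 S217
G01 X54.1010 Y65.9201 F4169
G01 X58.9237 Y62.6415
G01 X63.4525 Y59.0749
G01 X67.6876 Y55.2204
G01 X71.6289 Y51.0779
G01 X75.2764 Y46.6474
G01 X78.6301 Y41.9290
G01 X81.6900 Y36.9227
M5
G00 X0.0000 Y0.0000

1 u = 1 mm; y_m = 90.0549 − y.

[1] `<path>` quadratic bezier, #ff00ff→engrave S217 F4169: (48.9845,68.9108) → (54.1010,65.9201) → (58.9237,62.6415) → (63.4525,59.0749) → (67.6876,55.2204) → (71.6289,51.0779) → (75.2764,46.6474) → (78.6301,41.9290) → (81.6900,36.9227)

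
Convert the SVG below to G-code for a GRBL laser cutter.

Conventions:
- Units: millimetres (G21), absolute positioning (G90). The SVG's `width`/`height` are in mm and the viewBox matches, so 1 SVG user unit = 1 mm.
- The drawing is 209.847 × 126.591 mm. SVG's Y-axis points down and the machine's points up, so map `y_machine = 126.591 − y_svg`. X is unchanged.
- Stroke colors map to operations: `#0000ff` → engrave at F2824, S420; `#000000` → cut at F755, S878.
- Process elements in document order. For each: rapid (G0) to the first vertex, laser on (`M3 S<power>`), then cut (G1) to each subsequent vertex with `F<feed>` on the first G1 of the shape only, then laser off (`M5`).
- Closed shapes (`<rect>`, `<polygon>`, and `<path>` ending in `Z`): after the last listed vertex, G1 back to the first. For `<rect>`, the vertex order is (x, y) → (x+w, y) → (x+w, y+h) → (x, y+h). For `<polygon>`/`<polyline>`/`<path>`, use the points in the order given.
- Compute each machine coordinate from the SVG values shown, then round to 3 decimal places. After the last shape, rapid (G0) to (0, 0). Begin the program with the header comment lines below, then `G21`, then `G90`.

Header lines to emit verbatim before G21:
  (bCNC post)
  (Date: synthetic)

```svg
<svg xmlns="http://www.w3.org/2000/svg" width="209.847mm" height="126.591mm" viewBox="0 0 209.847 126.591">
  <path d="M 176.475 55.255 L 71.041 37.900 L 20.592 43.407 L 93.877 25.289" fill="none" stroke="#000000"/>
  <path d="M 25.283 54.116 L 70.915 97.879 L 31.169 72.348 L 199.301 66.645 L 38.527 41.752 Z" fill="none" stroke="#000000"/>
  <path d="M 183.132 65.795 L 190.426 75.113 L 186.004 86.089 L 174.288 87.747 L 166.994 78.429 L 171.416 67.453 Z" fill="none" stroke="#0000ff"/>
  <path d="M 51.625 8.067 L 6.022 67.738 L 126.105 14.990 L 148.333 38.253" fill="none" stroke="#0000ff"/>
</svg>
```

1 u = 1 mm; y_m = 126.591 − y.

[1] `<path>` open polyline, #000000→cut S878 F755: (176.475,71.336) → (71.041,88.691) → (20.592,83.184) → (93.877,101.302)

[2] `<path>` closed polygon, #000000→cut S878 F755: (25.283,72.475) → (70.915,28.712) → (31.169,54.243) → (199.301,59.946) → (38.527,84.839) → (25.283,72.475) (closed)

[3] `<path>` regular polygon, #0000ff→engrave S420 F2824: (183.132,60.796) → (190.426,51.478) → (186.004,40.502) → (174.288,38.844) → (166.994,48.162) → (171.416,59.138) → (183.132,60.796) (closed)

[4] `<path>` open polyline, #0000ff→engrave S420 F2824: (51.625,118.524) → (6.022,58.853) → (126.105,111.601) → (148.333,88.338)

(bCNC post)
(Date: synthetic)
G21
G90
G0 X176.475 Y71.336
M3 S878
G1 X71.041 Y88.691 F755
G1 X20.592 Y83.184
G1 X93.877 Y101.302
M5
G0 X25.283 Y72.475
M3 S878
G1 X70.915 Y28.712 F755
G1 X31.169 Y54.243
G1 X199.301 Y59.946
G1 X38.527 Y84.839
G1 X25.283 Y72.475
M5
G0 X183.132 Y60.796
M3 S420
G1 X190.426 Y51.478 F2824
G1 X186.004 Y40.502
G1 X174.288 Y38.844
G1 X166.994 Y48.162
G1 X171.416 Y59.138
G1 X183.132 Y60.796
M5
G0 X51.625 Y118.524
M3 S420
G1 X6.022 Y58.853 F2824
G1 X126.105 Y111.601
G1 X148.333 Y88.338
M5
G0 X0.000 Y0.000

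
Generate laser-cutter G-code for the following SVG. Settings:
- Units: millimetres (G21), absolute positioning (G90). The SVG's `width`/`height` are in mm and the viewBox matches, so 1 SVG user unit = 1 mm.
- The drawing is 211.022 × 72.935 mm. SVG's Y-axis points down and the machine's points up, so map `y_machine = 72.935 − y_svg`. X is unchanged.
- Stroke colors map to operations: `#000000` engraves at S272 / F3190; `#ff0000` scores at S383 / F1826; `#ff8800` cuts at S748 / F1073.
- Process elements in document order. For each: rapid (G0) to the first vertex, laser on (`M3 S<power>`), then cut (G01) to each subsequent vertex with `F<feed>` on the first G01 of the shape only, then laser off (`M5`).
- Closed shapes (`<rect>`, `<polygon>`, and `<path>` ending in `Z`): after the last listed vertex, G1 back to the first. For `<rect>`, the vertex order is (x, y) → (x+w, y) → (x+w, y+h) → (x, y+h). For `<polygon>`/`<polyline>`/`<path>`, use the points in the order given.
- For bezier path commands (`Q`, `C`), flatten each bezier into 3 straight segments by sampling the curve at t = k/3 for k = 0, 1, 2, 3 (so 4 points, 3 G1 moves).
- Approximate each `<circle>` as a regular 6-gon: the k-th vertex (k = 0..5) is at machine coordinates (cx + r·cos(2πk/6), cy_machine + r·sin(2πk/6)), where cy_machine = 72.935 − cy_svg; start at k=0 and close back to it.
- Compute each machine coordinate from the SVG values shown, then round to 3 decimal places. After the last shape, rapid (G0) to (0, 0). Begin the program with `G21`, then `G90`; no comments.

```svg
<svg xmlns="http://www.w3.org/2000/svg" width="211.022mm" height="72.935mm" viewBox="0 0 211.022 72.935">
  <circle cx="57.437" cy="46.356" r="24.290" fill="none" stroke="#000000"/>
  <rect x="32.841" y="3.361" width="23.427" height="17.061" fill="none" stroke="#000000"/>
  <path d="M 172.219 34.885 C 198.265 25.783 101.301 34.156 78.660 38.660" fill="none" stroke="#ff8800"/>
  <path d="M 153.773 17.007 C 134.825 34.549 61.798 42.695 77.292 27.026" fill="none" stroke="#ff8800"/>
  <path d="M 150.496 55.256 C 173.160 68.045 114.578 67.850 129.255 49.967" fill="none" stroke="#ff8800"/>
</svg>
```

viewBox `0 0 211.022 72.935` with mm width/height → 1 unit = 1 mm. Flip: y_m = 72.935 − y_svg.

**Shape 1** — `<circle>` circle, stroke `#000000` → engrave (S272, F3190). Machine vertices: (81.727,26.579) → (69.582,47.615) → (45.292,47.615) → (33.147,26.579) → (45.292,5.543) → (69.582,5.543) → (81.727,26.579). Closed: final G1 returns to the first vertex.

**Shape 2** — `<rect>` rectangle, stroke `#000000` → engrave (S272, F3190). Machine vertices: (32.841,69.574) → (56.268,69.574) → (56.268,52.513) → (32.841,52.513) → (32.841,69.574). Closed: final G1 returns to the first vertex.

**Shape 3** — `<path>` cubic bezier, stroke `#ff8800` → cut (S748, F1073). Control points (SVG): P0=(172.219,34.885), P1=(198.265,25.783), P2=(101.301,34.156), P3=(78.660,38.660); sampled at t=k/3. Machine vertices: (172.219,38.050) → (164.570,42.118) → (118.767,39.278) → (78.660,34.275). Open path.

**Shape 4** — `<path>` cubic bezier, stroke `#ff8800` → cut (S748, F1073). Control points (SVG): P0=(153.773,17.007), P1=(134.825,34.549), P2=(61.798,42.695), P3=(77.292,27.026); sampled at t=k/3. Machine vertices: (153.773,55.928) → (122.080,42.052) → (86.024,37.644) → (77.292,45.909). Open path.

**Shape 5** — `<path>` cubic bezier, stroke `#ff8800` → cut (S748, F1073). Control points (SVG): P0=(150.496,55.256), P1=(173.160,68.045), P2=(114.578,67.850), P3=(129.255,49.967); sampled at t=k/3. Machine vertices: (150.496,17.679) → (151.800,9.392) → (133.275,10.807) → (129.255,22.968). Open path.

G21
G90
G0 X81.727 Y26.579
M3 S272
G01 X69.582 Y47.615 F3190
G01 X45.292 Y47.615
G01 X33.147 Y26.579
G01 X45.292 Y5.543
G01 X69.582 Y5.543
G01 X81.727 Y26.579
M5
G0 X32.841 Y69.574
M3 S272
G01 X56.268 Y69.574 F3190
G01 X56.268 Y52.513
G01 X32.841 Y52.513
G01 X32.841 Y69.574
M5
G0 X172.219 Y38.050
M3 S748
G01 X164.570 Y42.118 F1073
G01 X118.767 Y39.278
G01 X78.660 Y34.275
M5
G0 X153.773 Y55.928
M3 S748
G01 X122.080 Y42.052 F1073
G01 X86.024 Y37.644
G01 X77.292 Y45.909
M5
G0 X150.496 Y17.679
M3 S748
G01 X151.800 Y9.392 F1073
G01 X133.275 Y10.807
G01 X129.255 Y22.968
M5
G0 X0.000 Y0.000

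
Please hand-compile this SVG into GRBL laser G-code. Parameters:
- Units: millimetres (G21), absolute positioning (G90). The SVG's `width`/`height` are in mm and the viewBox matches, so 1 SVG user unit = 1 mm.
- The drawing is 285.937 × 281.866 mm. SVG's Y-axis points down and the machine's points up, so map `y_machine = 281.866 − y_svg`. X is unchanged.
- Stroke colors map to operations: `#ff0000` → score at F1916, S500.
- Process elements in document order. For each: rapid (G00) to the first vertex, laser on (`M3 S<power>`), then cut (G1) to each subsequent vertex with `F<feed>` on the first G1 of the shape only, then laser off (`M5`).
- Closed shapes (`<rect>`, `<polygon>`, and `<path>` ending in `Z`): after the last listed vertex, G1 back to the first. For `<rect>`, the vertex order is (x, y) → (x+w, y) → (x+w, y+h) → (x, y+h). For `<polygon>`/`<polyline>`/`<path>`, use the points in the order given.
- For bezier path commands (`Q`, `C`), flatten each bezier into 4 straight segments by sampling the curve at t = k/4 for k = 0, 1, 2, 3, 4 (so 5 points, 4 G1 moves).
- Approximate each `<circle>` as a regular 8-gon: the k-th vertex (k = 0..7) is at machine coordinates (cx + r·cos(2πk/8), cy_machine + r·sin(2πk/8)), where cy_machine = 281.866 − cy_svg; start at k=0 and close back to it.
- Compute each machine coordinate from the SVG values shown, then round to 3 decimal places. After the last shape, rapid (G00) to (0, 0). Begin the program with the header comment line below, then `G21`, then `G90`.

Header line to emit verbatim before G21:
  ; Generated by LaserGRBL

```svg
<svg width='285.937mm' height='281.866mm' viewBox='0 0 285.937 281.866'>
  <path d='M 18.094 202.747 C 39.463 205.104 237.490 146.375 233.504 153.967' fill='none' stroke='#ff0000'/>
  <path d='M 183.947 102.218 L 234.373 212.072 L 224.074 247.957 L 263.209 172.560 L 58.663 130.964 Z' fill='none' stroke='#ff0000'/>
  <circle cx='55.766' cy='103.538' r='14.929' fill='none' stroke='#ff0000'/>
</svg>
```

; Generated by LaserGRBL
G21
G90
G00 X18.094 Y79.119
M3 S500
G1 X61.327 Y86.814 F1916
G1 X135.307 Y105.472
G1 X204.533 Y123.149
G1 X233.504 Y127.899
M5
G00 X183.947 Y179.648
M3 S500
G1 X234.373 Y69.794 F1916
G1 X224.074 Y33.909
G1 X263.209 Y109.306
G1 X58.663 Y150.902
G1 X183.947 Y179.648
M5
G00 X70.695 Y178.328
M3 S500
G1 X66.322 Y188.884 F1916
G1 X55.766 Y193.257
G1 X45.210 Y188.884
G1 X40.837 Y178.328
G1 X45.210 Y167.772
G1 X55.766 Y163.399
G1 X66.322 Y167.772
G1 X70.695 Y178.328
M5
G00 X0.000 Y0.000

1 u = 1 mm; y_m = 281.866 − y.

[1] `<path>` cubic bezier, #ff0000→score S500 F1916: (18.094,79.119) → (61.327,86.814) → (135.307,105.472) → (204.533,123.149) → (233.504,127.899)

[2] `<path>` closed polygon, #ff0000→score S500 F1916: (183.947,179.648) → (234.373,69.794) → (224.074,33.909) → (263.209,109.306) → (58.663,150.902) → (183.947,179.648) (closed)

[3] `<circle>` circle, #ff0000→score S500 F1916: (70.695,178.328) → (66.322,188.884) → (55.766,193.257) → (45.210,188.884) → (40.837,178.328) → (45.210,167.772) → (55.766,163.399) → (66.322,167.772) → (70.695,178.328) (closed)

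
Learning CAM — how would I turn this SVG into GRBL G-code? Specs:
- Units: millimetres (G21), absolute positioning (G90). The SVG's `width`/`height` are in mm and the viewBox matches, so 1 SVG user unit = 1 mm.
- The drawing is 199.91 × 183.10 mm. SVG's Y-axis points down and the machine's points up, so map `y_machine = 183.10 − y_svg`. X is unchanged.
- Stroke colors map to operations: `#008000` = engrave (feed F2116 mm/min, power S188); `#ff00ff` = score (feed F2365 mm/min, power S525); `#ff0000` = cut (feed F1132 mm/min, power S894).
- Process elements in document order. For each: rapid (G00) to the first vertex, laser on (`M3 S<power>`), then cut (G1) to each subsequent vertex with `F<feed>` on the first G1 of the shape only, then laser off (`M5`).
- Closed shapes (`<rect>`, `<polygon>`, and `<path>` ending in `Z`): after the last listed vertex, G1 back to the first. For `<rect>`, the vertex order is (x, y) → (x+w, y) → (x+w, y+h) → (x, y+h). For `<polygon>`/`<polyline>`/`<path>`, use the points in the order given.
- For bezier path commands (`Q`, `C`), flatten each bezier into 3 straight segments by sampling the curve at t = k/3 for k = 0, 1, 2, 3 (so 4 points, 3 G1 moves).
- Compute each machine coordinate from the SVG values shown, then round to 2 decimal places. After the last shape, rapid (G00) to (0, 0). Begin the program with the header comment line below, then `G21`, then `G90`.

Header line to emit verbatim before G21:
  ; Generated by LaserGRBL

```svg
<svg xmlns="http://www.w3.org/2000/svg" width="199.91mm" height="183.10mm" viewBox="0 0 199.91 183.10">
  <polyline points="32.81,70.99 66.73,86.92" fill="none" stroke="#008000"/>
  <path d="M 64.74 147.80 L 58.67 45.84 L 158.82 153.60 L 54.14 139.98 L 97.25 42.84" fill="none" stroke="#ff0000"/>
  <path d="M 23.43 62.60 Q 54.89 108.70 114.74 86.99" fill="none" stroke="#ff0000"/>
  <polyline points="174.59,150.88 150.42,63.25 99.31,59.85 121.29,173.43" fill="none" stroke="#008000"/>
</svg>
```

; Generated by LaserGRBL
G21
G90
G00 X32.81 Y112.11
M3 S188
G1 X66.73 Y96.18 F2116
M5
G00 X64.74 Y35.30
M3 S894
G1 X58.67 Y137.26 F1132
G1 X158.82 Y29.50
G1 X54.14 Y43.12
G1 X97.25 Y140.26
M5
G00 X23.43 Y120.50
M3 S894
G1 X47.56 Y97.30 F1132
G1 X77.99 Y89.17
G1 X114.74 Y96.11
M5
G00 X174.59 Y32.22
M3 S188
G1 X150.42 Y119.85 F2116
G1 X99.31 Y123.25
G1 X121.29 Y9.67
M5
G00 X0.00 Y0.00

viewBox `0 0 199.91 183.10` with mm width/height → 1 unit = 1 mm. Flip: y_m = 183.10 − y_svg.

**Shape 1** — `<polyline>` line segment, stroke `#008000` → engrave (S188, F2116). Machine vertices: (32.81,112.11) → (66.73,96.18). Open path.

**Shape 2** — `<path>` open polyline, stroke `#ff0000` → cut (S894, F1132). Machine vertices: (64.74,35.30) → (58.67,137.26) → (158.82,29.50) → (54.14,43.12) → (97.25,140.26). Open path.

**Shape 3** — `<path>` quadratic bezier, stroke `#ff0000` → cut (S894, F1132). Control points (SVG): P0=(23.43,62.60), P1=(54.89,108.70), P2=(114.74,86.99); sampled at t=k/3. Machine vertices: (23.43,120.50) → (47.56,97.30) → (77.99,89.17) → (114.74,96.11). Open path.

**Shape 4** — `<polyline>` open polyline, stroke `#008000` → engrave (S188, F2116). Machine vertices: (174.59,32.22) → (150.42,119.85) → (99.31,123.25) → (121.29,9.67). Open path.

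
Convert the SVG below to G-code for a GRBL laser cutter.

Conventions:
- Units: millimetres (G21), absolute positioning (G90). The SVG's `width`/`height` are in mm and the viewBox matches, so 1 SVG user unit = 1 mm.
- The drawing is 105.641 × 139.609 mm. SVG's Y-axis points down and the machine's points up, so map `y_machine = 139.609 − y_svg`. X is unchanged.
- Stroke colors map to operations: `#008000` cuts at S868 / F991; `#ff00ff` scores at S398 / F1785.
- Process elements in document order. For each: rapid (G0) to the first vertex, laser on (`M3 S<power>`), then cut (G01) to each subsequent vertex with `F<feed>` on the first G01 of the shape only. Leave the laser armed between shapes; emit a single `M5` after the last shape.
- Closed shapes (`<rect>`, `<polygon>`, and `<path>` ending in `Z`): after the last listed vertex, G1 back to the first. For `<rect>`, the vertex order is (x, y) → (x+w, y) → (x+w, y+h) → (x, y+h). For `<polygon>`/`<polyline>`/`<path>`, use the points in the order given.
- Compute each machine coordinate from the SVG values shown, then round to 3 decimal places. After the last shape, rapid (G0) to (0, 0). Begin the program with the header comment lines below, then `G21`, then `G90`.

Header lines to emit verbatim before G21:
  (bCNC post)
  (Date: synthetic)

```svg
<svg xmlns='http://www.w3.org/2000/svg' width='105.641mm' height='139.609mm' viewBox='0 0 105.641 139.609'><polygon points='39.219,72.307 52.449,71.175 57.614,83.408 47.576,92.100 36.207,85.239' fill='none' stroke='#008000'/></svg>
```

(bCNC post)
(Date: synthetic)
G21
G90
G0 X39.219 Y67.302
M3 S868
G01 X52.449 Y68.434 F991
G01 X57.614 Y56.201
G01 X47.576 Y47.509
G01 X36.207 Y54.370
G01 X39.219 Y67.302
M5
G0 X0.000 Y0.000

1 u = 1 mm; y_m = 139.609 − y.

[1] `<polygon>` regular polygon, #008000→cut S868 F991: (39.219,67.302) → (52.449,68.434) → (57.614,56.201) → (47.576,47.509) → (36.207,54.370) → (39.219,67.302) (closed)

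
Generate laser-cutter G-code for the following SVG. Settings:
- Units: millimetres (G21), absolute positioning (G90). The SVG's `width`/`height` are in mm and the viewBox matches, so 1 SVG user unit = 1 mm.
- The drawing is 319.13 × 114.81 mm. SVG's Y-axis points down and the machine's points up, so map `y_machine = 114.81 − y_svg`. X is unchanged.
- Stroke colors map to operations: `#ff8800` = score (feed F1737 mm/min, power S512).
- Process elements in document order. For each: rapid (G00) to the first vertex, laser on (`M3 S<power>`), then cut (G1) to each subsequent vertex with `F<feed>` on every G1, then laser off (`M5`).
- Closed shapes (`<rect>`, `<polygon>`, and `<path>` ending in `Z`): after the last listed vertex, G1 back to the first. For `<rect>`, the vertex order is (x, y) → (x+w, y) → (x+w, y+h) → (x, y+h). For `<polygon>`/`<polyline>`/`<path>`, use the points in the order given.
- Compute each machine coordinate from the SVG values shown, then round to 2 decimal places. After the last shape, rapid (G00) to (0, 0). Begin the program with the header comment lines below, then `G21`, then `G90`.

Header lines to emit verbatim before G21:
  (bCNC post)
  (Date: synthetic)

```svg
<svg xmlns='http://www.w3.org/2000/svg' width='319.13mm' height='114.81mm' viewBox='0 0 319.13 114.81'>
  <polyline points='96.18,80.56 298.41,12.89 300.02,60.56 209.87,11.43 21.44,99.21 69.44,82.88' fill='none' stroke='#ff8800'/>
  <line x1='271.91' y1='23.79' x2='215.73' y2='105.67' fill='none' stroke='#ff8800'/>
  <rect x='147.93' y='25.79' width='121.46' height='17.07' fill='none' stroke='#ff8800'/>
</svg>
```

(bCNC post)
(Date: synthetic)
G21
G90
G00 X96.18 Y34.25
M3 S512
G1 X298.41 Y101.92 F1737
G1 X300.02 Y54.25 F1737
G1 X209.87 Y103.38 F1737
G1 X21.44 Y15.60 F1737
G1 X69.44 Y31.93 F1737
M5
G00 X271.91 Y91.02
M3 S512
G1 X215.73 Y9.14 F1737
M5
G00 X147.93 Y89.02
M3 S512
G1 X269.39 Y89.02 F1737
G1 X269.39 Y71.95 F1737
G1 X147.93 Y71.95 F1737
G1 X147.93 Y89.02 F1737
M5
G00 X0.00 Y0.00

viewBox `0 0 319.13 114.81` with mm width/height → 1 unit = 1 mm. Flip: y_m = 114.81 − y_svg.

**Shape 1** — `<polyline>` open polyline, stroke `#ff8800` → score (S512, F1737). Machine vertices: (96.18,34.25) → (298.41,101.92) → (300.02,54.25) → (209.87,103.38) → (21.44,15.60) → (69.44,31.93). Open path.

**Shape 2** — `<line>` line segment, stroke `#ff8800` → score (S512, F1737). Machine vertices: (271.91,91.02) → (215.73,9.14). Open path.

**Shape 3** — `<rect>` rectangle, stroke `#ff8800` → score (S512, F1737). Machine vertices: (147.93,89.02) → (269.39,89.02) → (269.39,71.95) → (147.93,71.95) → (147.93,89.02). Closed: final G1 returns to the first vertex.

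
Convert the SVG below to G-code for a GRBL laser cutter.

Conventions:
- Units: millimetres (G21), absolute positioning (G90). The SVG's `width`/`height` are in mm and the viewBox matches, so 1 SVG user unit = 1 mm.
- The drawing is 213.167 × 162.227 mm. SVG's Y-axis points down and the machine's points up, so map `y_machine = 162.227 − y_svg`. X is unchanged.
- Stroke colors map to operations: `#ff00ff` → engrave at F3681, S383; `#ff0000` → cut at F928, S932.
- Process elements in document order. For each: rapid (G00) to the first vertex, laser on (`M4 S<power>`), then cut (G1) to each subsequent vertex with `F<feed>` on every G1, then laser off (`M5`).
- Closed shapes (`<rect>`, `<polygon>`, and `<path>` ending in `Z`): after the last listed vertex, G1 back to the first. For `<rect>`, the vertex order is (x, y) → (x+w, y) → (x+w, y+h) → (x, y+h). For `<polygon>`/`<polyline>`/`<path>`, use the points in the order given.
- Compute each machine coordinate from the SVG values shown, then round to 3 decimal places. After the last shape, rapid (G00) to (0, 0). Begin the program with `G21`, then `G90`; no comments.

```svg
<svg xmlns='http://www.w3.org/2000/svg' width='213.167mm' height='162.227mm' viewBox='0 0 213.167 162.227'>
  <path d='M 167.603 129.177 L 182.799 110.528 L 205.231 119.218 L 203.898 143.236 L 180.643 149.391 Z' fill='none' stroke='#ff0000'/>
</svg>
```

G21
G90
G00 X167.603 Y33.050
M4 S932
G1 X182.799 Y51.699 F928
G1 X205.231 Y43.009 F928
G1 X203.898 Y18.991 F928
G1 X180.643 Y12.836 F928
G1 X167.603 Y33.050 F928
M5
G00 X0.000 Y0.000

viewBox `0 0 213.167 162.227` with mm width/height → 1 unit = 1 mm. Flip: y_m = 162.227 − y_svg.

**Shape 1** — `<path>` regular polygon, stroke `#ff0000` → cut (S932, F928). Machine vertices: (167.603,33.050) → (182.799,51.699) → (205.231,43.009) → (203.898,18.991) → (180.643,12.836) → (167.603,33.050). Closed: final G1 returns to the first vertex.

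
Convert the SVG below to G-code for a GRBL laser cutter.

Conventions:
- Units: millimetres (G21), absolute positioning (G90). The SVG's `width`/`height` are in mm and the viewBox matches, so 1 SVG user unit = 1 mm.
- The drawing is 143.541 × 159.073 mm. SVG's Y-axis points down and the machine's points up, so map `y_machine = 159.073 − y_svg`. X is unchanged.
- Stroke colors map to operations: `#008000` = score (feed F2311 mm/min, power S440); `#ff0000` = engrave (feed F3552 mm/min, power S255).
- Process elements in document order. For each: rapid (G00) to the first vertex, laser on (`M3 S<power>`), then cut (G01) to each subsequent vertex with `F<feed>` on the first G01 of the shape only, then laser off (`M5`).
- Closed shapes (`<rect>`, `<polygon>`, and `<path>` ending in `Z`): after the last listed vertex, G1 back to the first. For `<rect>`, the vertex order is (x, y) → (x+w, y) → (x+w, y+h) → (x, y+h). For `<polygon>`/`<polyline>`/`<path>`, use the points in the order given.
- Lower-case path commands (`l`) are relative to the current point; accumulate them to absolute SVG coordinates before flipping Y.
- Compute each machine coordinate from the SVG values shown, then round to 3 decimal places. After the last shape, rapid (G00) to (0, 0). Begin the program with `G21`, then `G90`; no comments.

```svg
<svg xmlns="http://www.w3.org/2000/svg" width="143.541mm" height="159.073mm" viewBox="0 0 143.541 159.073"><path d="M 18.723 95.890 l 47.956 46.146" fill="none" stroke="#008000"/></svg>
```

G21
G90
G00 X18.723 Y63.183
M3 S440
G01 X66.679 Y17.037 F2311
M5
G00 X0.000 Y0.000

1 u = 1 mm; y_m = 159.073 − y.

[1] `<path>` line segment, #008000→score S440 F2311: (18.723,63.183) → (66.679,17.037)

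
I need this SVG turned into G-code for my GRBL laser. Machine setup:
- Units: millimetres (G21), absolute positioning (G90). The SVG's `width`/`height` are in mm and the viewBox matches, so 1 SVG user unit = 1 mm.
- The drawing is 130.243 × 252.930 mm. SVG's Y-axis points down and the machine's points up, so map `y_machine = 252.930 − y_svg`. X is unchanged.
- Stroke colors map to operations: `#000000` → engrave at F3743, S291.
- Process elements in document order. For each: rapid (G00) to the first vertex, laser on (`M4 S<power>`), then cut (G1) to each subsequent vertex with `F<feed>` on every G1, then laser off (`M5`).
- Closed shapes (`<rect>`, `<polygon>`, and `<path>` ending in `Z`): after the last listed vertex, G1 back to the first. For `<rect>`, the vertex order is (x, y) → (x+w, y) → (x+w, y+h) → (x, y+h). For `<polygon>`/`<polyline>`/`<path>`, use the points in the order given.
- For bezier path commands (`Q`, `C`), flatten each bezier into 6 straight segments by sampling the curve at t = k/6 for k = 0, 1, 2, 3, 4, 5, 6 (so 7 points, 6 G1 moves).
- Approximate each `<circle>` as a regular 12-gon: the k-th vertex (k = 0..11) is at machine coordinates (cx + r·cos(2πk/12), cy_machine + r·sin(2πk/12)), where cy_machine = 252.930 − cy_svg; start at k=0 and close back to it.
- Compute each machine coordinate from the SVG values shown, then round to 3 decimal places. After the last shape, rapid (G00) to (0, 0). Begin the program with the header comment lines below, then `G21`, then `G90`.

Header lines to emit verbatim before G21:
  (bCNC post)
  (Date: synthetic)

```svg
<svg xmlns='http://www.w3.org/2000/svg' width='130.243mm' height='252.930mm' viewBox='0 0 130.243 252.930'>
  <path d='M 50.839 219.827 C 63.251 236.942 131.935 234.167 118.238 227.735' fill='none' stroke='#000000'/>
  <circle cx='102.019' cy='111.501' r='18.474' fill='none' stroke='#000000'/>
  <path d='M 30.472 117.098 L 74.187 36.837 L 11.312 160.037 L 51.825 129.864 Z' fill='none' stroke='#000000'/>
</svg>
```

viewBox `0 0 130.243 252.930` with mm width/height → 1 unit = 1 mm. Flip: y_m = 252.930 − y_svg.

**Shape 1** — `<path>` cubic bezier, stroke `#000000` → engrave (S291, F3743). Control points (SVG): P0=(50.839,219.827), P1=(63.251,236.942), P2=(131.935,234.167), P3=(118.238,227.735); sampled at t=k/6. Machine vertices: (50.839,33.103) → (61.092,26.128) → (76.873,22.017) → (94.329,20.319) → (109.610,20.583) → (118.863,22.359) → (118.238,25.195). Open path.

**Shape 2** — `<circle>` circle, stroke `#000000` → engrave (S291, F3743). Machine vertices: (120.493,141.429) → (118.018,150.666) → (111.256,157.428) → (102.019,159.903) → (92.782,157.428) → (86.020,150.666) → (83.545,141.429) → (86.020,132.192) → (92.782,125.430) → (102.019,122.955) → (111.256,125.430) → (118.018,132.192) → (120.493,141.429). Closed: final G1 returns to the first vertex.

**Shape 3** — `<path>` closed polygon, stroke `#000000` → engrave (S291, F3743). Machine vertices: (30.472,135.832) → (74.187,216.093) → (11.312,92.893) → (51.825,123.066) → (30.472,135.832). Closed: final G1 returns to the first vertex.

(bCNC post)
(Date: synthetic)
G21
G90
G00 X50.839 Y33.103
M4 S291
G1 X61.092 Y26.128 F3743
G1 X76.873 Y22.017 F3743
G1 X94.329 Y20.319 F3743
G1 X109.610 Y20.583 F3743
G1 X118.863 Y22.359 F3743
G1 X118.238 Y25.195 F3743
M5
G00 X120.493 Y141.429
M4 S291
G1 X118.018 Y150.666 F3743
G1 X111.256 Y157.428 F3743
G1 X102.019 Y159.903 F3743
G1 X92.782 Y157.428 F3743
G1 X86.020 Y150.666 F3743
G1 X83.545 Y141.429 F3743
G1 X86.020 Y132.192 F3743
G1 X92.782 Y125.430 F3743
G1 X102.019 Y122.955 F3743
G1 X111.256 Y125.430 F3743
G1 X118.018 Y132.192 F3743
G1 X120.493 Y141.429 F3743
M5
G00 X30.472 Y135.832
M4 S291
G1 X74.187 Y216.093 F3743
G1 X11.312 Y92.893 F3743
G1 X51.825 Y123.066 F3743
G1 X30.472 Y135.832 F3743
M5
G00 X0.000 Y0.000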